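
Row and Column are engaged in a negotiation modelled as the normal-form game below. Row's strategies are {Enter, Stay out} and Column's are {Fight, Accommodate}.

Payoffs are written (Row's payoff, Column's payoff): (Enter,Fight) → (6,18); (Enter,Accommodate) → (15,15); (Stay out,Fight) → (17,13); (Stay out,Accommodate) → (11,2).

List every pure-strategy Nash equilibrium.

(Enter, Fight): Row prefers Stay out (17 > 6) — not an equilibrium.
(Enter, Accommodate): Column prefers Fight (18 > 15) — not an equilibrium.
(Stay out, Fight): Row gets 17 ≥ 6 from Enter, and Column gets 13 ≥ 2 from Accommodate — Nash equilibrium.
(Stay out, Accommodate): Row prefers Enter (15 > 11); Column prefers Fight (13 > 2) — not an equilibrium.

(Stay out, Fight)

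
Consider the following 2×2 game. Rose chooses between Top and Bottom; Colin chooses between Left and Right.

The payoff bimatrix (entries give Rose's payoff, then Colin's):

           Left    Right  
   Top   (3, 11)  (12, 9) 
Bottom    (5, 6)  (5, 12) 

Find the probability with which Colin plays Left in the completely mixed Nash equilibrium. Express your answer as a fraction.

Let y be the probability that Colin plays Left. In a completely mixed equilibrium, Rose must be indifferent between Top and Bottom.
Rose's expected payoff from Top is 3y + 12(1−y); from Bottom it is 5y + 5(1−y).
Setting these equal: −9y + 12 = 5, so y = 7/9.

7/9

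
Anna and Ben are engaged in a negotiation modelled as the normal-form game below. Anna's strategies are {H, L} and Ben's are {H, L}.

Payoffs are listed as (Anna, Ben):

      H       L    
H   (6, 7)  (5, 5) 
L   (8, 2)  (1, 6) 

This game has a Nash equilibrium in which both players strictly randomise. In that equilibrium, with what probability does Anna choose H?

2/3

Let r be the probability that Anna plays H. In a completely mixed equilibrium, Ben must be indifferent between H and L.
Ben's expected payoff from H is 7r + 2(1−r); from L it is 5r + 6(1−r).
Setting these equal: 5r + 2 = −r + 6, so r = 2/3.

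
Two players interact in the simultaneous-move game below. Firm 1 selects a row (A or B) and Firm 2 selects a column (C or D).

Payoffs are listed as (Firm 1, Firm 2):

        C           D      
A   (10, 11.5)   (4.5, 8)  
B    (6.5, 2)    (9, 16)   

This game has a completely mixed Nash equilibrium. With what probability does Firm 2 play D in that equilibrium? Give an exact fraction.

Let q be the probability that Firm 2 plays C. In a completely mixed equilibrium, Firm 1 must be indifferent between A and B.
Firm 1's expected payoff from A is 10q + 4.5(1−q); from B it is 6.5q + 9(1−q).
Setting these equal: 5.5q + 4.5 = −2.5q + 9, so q = 9/16.
Therefore Firm 2 plays D with probability 1 − 9/16 = 7/16.

7/16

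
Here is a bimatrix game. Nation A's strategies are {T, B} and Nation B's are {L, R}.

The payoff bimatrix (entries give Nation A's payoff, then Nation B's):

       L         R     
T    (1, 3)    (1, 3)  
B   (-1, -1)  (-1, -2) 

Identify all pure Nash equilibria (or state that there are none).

(T, L): Nation A gets 1 ≥ -1 from B, and Nation B gets 3 ≥ 3 from R — Nash equilibrium.
(T, R): Nation A gets 1 ≥ -1 from B, and Nation B gets 3 ≥ 3 from L — Nash equilibrium.
(B, L): Nation A prefers T (1 > -1) — not an equilibrium.
(B, R): Nation A prefers T (1 > -1); Nation B prefers L (-1 > -2) — not an equilibrium.

(T, L) and (T, R)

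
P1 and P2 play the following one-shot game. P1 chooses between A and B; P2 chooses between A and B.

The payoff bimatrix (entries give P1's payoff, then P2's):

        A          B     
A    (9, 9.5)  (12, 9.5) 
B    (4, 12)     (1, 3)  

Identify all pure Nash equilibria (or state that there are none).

(A, A) and (A, B)

(A, A): P1 gets 9 ≥ 4 from B, and P2 gets 9.5 ≥ 9.5 from B — Nash equilibrium.
(A, B): P1 gets 12 ≥ 1 from B, and P2 gets 9.5 ≥ 9.5 from A — Nash equilibrium.
(B, A): P1 prefers A (9 > 4) — not an equilibrium.
(B, B): P1 prefers A (12 > 1); P2 prefers A (12 > 3) — not an equilibrium.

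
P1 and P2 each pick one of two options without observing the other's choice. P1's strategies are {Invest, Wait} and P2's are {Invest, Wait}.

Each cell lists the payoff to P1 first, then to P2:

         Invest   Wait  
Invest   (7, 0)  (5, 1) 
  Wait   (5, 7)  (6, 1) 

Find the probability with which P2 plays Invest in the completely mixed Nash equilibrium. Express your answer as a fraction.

1/3

Let c be the probability that P2 plays Invest. In a completely mixed equilibrium, P1 must be indifferent between Invest and Wait.
P1's expected payoff from Invest is 7c + 5(1−c); from Wait it is 5c + 6(1−c).
Setting these equal: 2c + 5 = −c + 6, so c = 1/3.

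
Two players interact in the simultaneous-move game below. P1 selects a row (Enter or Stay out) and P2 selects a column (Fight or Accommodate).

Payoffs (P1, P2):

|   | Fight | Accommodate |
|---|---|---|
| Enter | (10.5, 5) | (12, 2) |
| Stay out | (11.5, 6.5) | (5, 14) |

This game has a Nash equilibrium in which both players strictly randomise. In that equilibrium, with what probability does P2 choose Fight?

Let y be the probability that P2 plays Fight. In a completely mixed equilibrium, P1 must be indifferent between Enter and Stay out.
P1's expected payoff from Enter is 10.5y + 12(1−y); from Stay out it is 11.5y + 5(1−y).
Setting these equal: −1.5y + 12 = 6.5y + 5, so y = 7/8.

7/8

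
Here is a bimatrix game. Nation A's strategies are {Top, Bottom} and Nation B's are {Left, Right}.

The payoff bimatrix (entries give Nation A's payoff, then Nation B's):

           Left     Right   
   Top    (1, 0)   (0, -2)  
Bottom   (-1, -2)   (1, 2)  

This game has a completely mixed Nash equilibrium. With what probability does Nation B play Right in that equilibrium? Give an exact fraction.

Let q be the probability that Nation B plays Left. In a completely mixed equilibrium, Nation A must be indifferent between Top and Bottom.
Nation A's expected payoff from Top is q; from Bottom it is −q + (1−q).
Setting these equal: q = −2q + 1, so q = 1/3.
Therefore Nation B plays Right with probability 1 − 1/3 = 2/3.

2/3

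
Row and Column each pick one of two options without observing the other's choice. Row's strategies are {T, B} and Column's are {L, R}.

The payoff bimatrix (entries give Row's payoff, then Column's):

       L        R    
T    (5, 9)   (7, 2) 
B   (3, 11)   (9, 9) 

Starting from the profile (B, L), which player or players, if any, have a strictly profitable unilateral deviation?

Row at (B, L) earns 3; deviating to T yields 5 — a strict improvement.
Column earns 11; deviating to R yields 9 — not better.
Only Row has a strictly profitable deviation.

Row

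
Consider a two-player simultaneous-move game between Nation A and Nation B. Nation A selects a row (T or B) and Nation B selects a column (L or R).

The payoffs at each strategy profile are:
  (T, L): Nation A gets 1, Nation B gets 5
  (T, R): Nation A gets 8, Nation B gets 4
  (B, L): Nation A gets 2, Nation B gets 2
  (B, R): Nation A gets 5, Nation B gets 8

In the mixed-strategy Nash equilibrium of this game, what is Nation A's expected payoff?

11/4

First find q, the probability Nation B plays L, from Nation A's indifference between T and B: q + 8(1−q) = 2q + 5(1−q), giving q = 3/4.
Since Nation A is indifferent in equilibrium, Nation A's expected payoff equals the payoff from either row against (3/4, 1/4). Using T: (3/4) + 8(1/4) = 11/4.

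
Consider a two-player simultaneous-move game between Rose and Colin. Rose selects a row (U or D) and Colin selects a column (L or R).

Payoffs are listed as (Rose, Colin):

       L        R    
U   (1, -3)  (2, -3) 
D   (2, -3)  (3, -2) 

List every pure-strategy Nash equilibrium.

(D, R)

(U, L): Rose prefers D (2 > 1) — not an equilibrium.
(U, R): Rose prefers D (3 > 2) — not an equilibrium.
(D, L): Colin prefers R (-2 > -3) — not an equilibrium.
(D, R): Rose gets 3 ≥ 2 from U, and Colin gets -2 ≥ -3 from L — Nash equilibrium.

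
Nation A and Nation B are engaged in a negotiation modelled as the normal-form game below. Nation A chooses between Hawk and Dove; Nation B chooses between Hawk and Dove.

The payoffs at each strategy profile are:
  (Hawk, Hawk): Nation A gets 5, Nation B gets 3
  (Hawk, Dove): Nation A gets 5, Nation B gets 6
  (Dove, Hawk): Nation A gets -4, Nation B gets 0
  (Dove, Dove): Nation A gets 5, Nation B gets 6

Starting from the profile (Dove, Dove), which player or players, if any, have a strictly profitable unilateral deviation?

Neither

Nation A at (Dove, Dove) earns 5; deviating to Hawk yields 5 — not better.
Nation B earns 6; deviating to Hawk yields 0 — not better.
Neither player can strictly improve; the profile is a Nash equilibrium.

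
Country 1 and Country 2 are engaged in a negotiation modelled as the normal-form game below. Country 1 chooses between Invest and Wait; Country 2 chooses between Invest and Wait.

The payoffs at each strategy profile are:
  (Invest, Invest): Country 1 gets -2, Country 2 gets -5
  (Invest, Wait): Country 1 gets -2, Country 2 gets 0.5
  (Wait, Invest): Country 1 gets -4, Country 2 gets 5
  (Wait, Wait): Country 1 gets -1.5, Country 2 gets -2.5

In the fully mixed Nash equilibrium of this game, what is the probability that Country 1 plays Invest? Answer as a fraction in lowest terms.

15/26

Let r be the probability that Country 1 plays Invest. In a completely mixed equilibrium, Country 2 must be indifferent between Invest and Wait.
Country 2's expected payoff from Invest is −5r + 5(1−r); from Wait it is 0.5r − 2.5(1−r).
Setting these equal: −10r + 5 = 3r − 2.5, so r = 15/26.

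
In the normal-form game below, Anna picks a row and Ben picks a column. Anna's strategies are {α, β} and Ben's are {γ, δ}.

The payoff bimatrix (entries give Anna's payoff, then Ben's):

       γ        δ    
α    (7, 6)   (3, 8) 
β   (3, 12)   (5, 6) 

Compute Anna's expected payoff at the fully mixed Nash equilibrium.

First find q, the probability Ben plays γ, from Anna's indifference between α and β: 7q + 3(1−q) = 3q + 5(1−q), giving q = 1/3.
Since Anna is indifferent in equilibrium, Anna's expected payoff equals the payoff from either row against (1/3, 2/3). Using α: 7(1/3) + 3(2/3) = 13/3.

13/3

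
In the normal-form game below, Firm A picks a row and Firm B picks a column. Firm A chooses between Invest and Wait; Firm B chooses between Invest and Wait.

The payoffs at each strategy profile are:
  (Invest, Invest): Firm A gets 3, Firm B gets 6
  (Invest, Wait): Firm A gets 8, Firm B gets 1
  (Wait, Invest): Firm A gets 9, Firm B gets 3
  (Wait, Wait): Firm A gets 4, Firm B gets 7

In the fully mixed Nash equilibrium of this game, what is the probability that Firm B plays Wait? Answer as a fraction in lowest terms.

Let q be the probability that Firm B plays Invest. In a completely mixed equilibrium, Firm A must be indifferent between Invest and Wait.
Firm A's expected payoff from Invest is 3q + 8(1−q); from Wait it is 9q + 4(1−q).
Setting these equal: −5q + 8 = 5q + 4, so q = 2/5.
Therefore Firm B plays Wait with probability 1 − 2/5 = 3/5.

3/5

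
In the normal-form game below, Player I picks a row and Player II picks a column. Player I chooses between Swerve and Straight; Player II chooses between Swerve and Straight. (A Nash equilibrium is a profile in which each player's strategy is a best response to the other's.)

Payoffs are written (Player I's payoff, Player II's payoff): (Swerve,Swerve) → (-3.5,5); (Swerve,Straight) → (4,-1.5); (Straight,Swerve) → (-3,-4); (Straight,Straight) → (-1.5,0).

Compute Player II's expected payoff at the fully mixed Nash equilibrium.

First find p, the probability Player I plays Swerve, from Player II's indifference between Swerve and Straight: 5p − 4(1−p) = −1.5p, giving p = 8/21.
Since Player II is indifferent in equilibrium, Player II's expected payoff equals the payoff from either column against (8/21, 13/21). Using Swerve: 5(8/21) − 4(13/21) = -4/7.

-4/7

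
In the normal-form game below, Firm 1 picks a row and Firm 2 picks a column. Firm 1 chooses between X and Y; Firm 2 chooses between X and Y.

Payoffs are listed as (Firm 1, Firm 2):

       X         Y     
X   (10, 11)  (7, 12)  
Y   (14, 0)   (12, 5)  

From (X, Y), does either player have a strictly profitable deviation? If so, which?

Firm 1

Firm 1 at (X, Y) earns 7; deviating to Y yields 12 — a strict improvement.
Firm 2 earns 12; deviating to X yields 11 — not better.
Only Firm 1 has a strictly profitable deviation.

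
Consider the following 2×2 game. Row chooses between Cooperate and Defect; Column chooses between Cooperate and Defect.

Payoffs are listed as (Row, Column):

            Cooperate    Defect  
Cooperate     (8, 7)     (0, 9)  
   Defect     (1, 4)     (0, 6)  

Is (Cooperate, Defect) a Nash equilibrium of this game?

At (Cooperate, Defect), Row earns 0; switching to Defect would give 0, so Row has no profitable deviation.
Column earns 9; switching to Cooperate would give 7, so Column has no profitable deviation.
Neither player can gain by a unilateral deviation, so this profile is a Nash equilibrium.

Yes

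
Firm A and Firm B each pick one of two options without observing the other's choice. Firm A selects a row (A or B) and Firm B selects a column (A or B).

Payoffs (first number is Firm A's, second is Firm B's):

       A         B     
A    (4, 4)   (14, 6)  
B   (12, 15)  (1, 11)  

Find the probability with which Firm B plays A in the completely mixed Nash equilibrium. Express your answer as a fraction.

Let y be the probability that Firm B plays A. In a completely mixed equilibrium, Firm A must be indifferent between A and B.
Firm A's expected payoff from A is 4y + 14(1−y); from B it is 12y + (1−y).
Setting these equal: −10y + 14 = 11y + 1, so y = 13/21.

13/21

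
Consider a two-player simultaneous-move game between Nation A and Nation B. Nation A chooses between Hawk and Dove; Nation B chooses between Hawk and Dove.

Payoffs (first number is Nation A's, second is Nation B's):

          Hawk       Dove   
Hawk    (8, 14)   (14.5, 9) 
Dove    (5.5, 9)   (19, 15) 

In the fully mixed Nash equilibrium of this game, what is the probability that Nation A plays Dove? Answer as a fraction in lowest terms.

5/11

Let r be the probability that Nation A plays Hawk. In a completely mixed equilibrium, Nation B must be indifferent between Hawk and Dove.
Nation B's expected payoff from Hawk is 14r + 9(1−r); from Dove it is 9r + 15(1−r).
Setting these equal: 5r + 9 = −6r + 15, so r = 6/11.
Therefore Nation A plays Dove with probability 1 − 6/11 = 5/11.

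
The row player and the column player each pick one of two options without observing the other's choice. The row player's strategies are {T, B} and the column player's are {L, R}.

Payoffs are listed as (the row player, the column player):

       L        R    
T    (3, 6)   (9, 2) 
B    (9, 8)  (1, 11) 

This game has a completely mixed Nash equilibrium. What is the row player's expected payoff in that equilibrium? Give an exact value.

39/7

First find y, the probability the column player plays L, from the row player's indifference between T and B: 3y + 9(1−y) = 9y + (1−y), giving y = 4/7.
Since the row player is indifferent in equilibrium, the row player's expected payoff equals the payoff from either row against (4/7, 3/7). Using T: 3(4/7) + 9(3/7) = 39/7.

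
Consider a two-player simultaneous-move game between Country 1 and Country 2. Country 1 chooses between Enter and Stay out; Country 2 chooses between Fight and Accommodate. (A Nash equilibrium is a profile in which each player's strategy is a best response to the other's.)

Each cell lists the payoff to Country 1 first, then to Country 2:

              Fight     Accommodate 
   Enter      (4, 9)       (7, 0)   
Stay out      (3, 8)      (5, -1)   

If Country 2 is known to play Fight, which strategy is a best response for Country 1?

Enter

Against Fight, Country 1 earns 4 from Enter and 3 from Stay out.
So Enter is the best response.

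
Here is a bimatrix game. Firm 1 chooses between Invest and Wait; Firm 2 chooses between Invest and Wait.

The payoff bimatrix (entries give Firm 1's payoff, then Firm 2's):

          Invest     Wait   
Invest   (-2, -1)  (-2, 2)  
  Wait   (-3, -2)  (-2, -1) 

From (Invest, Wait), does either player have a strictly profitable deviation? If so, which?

Neither

Firm 1 at (Invest, Wait) earns -2; deviating to Wait yields -2 — not better.
Firm 2 earns 2; deviating to Invest yields -1 — not better.
Neither player can strictly improve; the profile is a Nash equilibrium.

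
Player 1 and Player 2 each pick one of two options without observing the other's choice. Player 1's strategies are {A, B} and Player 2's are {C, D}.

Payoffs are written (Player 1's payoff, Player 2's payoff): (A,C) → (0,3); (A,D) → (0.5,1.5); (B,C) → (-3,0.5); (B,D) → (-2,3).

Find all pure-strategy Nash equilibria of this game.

(A, C)

(A, C): Player 1 gets 0 ≥ -3 from B, and Player 2 gets 3 ≥ 1.5 from D — Nash equilibrium.
(A, D): Player 2 prefers C (3 > 1.5) — not an equilibrium.
(B, C): Player 1 prefers A (0 > -3); Player 2 prefers D (3 > 0.5) — not an equilibrium.
(B, D): Player 1 prefers A (0.5 > -2) — not an equilibrium.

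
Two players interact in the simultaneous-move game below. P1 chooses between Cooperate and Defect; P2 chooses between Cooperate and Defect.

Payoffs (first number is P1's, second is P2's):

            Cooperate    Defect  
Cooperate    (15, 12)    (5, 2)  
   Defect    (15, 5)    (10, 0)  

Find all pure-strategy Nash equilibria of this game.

(Cooperate, Cooperate): P1 gets 15 ≥ 15 from Defect, and P2 gets 12 ≥ 2 from Defect — Nash equilibrium.
(Cooperate, Defect): P1 prefers Defect (10 > 5); P2 prefers Cooperate (12 > 2) — not an equilibrium.
(Defect, Cooperate): P1 gets 15 ≥ 15 from Cooperate, and P2 gets 5 ≥ 0 from Defect — Nash equilibrium.
(Defect, Defect): P2 prefers Cooperate (5 > 0) — not an equilibrium.

(Cooperate, Cooperate) and (Defect, Cooperate)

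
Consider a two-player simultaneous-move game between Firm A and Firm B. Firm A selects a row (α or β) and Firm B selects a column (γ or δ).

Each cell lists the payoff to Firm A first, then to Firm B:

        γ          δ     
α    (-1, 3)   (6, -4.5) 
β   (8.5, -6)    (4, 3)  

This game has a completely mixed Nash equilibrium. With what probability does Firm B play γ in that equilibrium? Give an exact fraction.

Let c be the probability that Firm B plays γ. In a completely mixed equilibrium, Firm A must be indifferent between α and β.
Firm A's expected payoff from α is −c + 6(1−c); from β it is 8.5c + 4(1−c).
Setting these equal: −7c + 6 = 4.5c + 4, so c = 4/23.

4/23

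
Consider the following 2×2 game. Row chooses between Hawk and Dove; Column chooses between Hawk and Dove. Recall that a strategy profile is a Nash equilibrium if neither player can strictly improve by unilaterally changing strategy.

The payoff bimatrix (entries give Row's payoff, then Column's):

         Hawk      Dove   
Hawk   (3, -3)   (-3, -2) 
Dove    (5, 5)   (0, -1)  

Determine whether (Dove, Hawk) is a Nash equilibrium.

At (Dove, Hawk), Row earns 5; switching to Hawk would give 3, so Row has no profitable deviation.
Column earns 5; switching to Dove would give -1, so Column has no profitable deviation.
Neither player can gain by a unilateral deviation, so this profile is a Nash equilibrium.

Yes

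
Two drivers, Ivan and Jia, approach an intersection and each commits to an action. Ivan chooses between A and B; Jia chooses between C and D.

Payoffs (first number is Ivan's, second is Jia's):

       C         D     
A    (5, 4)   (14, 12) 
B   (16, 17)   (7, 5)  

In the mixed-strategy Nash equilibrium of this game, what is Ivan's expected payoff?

21/2

First find q, the probability Jia plays C, from Ivan's indifference between A and B: 5q + 14(1−q) = 16q + 7(1−q), giving q = 7/18.
Since Ivan is indifferent in equilibrium, Ivan's expected payoff equals the payoff from either row against (7/18, 11/18). Using A: 5(7/18) + 14(11/18) = 21/2.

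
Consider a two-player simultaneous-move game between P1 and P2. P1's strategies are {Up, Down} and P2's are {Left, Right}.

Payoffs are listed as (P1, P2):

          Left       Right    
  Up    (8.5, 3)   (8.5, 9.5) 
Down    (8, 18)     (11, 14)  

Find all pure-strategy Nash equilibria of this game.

(Up, Left): P2 prefers Right (9.5 > 3) — not an equilibrium.
(Up, Right): P1 prefers Down (11 > 8.5) — not an equilibrium.
(Down, Left): P1 prefers Up (8.5 > 8) — not an equilibrium.
(Down, Right): P2 prefers Left (18 > 14) — not an equilibrium.

none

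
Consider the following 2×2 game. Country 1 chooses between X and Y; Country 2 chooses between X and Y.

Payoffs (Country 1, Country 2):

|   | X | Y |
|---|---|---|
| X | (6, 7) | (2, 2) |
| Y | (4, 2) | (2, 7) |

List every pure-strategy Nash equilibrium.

(X, X): Country 1 gets 6 ≥ 4 from Y, and Country 2 gets 7 ≥ 2 from Y — Nash equilibrium.
(X, Y): Country 2 prefers X (7 > 2) — not an equilibrium.
(Y, X): Country 1 prefers X (6 > 4); Country 2 prefers Y (7 > 2) — not an equilibrium.
(Y, Y): Country 1 gets 2 ≥ 2 from X, and Country 2 gets 7 ≥ 2 from X — Nash equilibrium.

(X, X) and (Y, Y)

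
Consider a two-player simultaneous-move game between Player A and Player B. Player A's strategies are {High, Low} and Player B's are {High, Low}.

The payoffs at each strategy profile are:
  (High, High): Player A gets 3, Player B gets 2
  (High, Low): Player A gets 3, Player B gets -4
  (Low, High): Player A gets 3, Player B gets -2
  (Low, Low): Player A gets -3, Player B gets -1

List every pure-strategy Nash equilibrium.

(High, High): Player A gets 3 ≥ 3 from Low, and Player B gets 2 ≥ -4 from Low — Nash equilibrium.
(High, Low): Player B prefers High (2 > -4) — not an equilibrium.
(Low, High): Player B prefers Low (-1 > -2) — not an equilibrium.
(Low, Low): Player A prefers High (3 > -3) — not an equilibrium.

(High, High)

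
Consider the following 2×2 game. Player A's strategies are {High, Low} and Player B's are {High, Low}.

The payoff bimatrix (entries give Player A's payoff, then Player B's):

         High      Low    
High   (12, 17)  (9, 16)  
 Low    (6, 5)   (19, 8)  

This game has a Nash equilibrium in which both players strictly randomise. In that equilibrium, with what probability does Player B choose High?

5/8

Let c be the probability that Player B plays High. In a completely mixed equilibrium, Player A must be indifferent between High and Low.
Player A's expected payoff from High is 12c + 9(1−c); from Low it is 6c + 19(1−c).
Setting these equal: 3c + 9 = −13c + 19, so c = 5/8.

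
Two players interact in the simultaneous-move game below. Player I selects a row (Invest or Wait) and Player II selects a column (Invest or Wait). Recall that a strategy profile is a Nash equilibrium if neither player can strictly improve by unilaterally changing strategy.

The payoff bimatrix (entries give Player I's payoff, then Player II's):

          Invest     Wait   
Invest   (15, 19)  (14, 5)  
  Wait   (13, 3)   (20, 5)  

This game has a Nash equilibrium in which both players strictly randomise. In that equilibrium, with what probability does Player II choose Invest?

3/4

Let q be the probability that Player II plays Invest. In a completely mixed equilibrium, Player I must be indifferent between Invest and Wait.
Player I's expected payoff from Invest is 15q + 14(1−q); from Wait it is 13q + 20(1−q).
Setting these equal: q + 14 = −7q + 20, so q = 3/4.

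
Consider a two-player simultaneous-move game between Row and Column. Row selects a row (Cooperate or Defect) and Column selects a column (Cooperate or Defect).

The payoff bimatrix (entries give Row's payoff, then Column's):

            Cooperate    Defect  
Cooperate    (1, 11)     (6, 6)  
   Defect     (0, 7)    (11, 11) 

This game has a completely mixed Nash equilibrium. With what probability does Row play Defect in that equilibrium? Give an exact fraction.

Let x be the probability that Row plays Cooperate. In a completely mixed equilibrium, Column must be indifferent between Cooperate and Defect.
Column's expected payoff from Cooperate is 11x + 7(1−x); from Defect it is 6x + 11(1−x).
Setting these equal: 4x + 7 = −5x + 11, so x = 4/9.
Therefore Row plays Defect with probability 1 − 4/9 = 5/9.

5/9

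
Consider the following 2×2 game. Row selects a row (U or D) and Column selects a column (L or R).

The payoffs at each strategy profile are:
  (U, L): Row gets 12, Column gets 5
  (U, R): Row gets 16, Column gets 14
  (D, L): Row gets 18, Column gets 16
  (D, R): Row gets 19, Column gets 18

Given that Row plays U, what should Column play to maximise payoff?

Against U, Column earns 5 from L and 14 from R.
So R is the best response.

R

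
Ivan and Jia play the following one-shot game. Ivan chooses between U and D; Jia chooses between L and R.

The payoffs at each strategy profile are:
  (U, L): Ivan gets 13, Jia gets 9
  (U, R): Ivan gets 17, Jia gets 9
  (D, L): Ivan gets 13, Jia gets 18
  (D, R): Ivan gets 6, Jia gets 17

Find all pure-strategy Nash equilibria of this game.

(U, L): Ivan gets 13 ≥ 13 from D, and Jia gets 9 ≥ 9 from R — Nash equilibrium.
(U, R): Ivan gets 17 ≥ 6 from D, and Jia gets 9 ≥ 9 from L — Nash equilibrium.
(D, L): Ivan gets 13 ≥ 13 from U, and Jia gets 18 ≥ 17 from R — Nash equilibrium.
(D, R): Ivan prefers U (17 > 6); Jia prefers L (18 > 17) — not an equilibrium.

(U, L) and (U, R) and (D, L)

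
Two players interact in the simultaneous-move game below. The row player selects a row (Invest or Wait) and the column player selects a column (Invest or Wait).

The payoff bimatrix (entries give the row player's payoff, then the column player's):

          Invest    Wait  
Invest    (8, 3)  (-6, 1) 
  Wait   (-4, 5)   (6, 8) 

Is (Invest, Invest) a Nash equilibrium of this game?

At (Invest, Invest), the row player earns 8; switching to Wait would give -4, so the row player has no profitable deviation.
The column player earns 3; switching to Wait would give 1, so the column player has no profitable deviation.
Neither player can gain by a unilateral deviation, so this profile is a Nash equilibrium.

Yes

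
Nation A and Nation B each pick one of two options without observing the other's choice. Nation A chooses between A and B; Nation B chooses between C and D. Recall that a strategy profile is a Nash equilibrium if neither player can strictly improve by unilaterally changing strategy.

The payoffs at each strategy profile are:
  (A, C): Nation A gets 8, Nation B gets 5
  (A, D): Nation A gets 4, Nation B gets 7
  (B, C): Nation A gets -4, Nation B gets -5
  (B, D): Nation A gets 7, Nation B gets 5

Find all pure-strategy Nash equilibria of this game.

(A, C): Nation B prefers D (7 > 5) — not an equilibrium.
(A, D): Nation A prefers B (7 > 4) — not an equilibrium.
(B, C): Nation A prefers A (8 > -4); Nation B prefers D (5 > -5) — not an equilibrium.
(B, D): Nation A gets 7 ≥ 4 from A, and Nation B gets 5 ≥ -5 from C — Nash equilibrium.

(B, D)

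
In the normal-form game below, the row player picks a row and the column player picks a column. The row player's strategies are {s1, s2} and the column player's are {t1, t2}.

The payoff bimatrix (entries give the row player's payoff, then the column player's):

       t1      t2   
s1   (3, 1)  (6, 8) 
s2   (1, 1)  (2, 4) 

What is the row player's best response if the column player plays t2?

s1

Against t2, the row player earns 6 from s1 and 2 from s2.
So s1 is the best response.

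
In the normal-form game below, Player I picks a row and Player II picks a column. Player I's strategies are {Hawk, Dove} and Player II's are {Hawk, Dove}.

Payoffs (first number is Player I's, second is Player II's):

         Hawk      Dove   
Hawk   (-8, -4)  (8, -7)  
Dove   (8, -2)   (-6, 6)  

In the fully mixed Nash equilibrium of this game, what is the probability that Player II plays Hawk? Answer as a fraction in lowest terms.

Let q be the probability that Player II plays Hawk. In a completely mixed equilibrium, Player I must be indifferent between Hawk and Dove.
Player I's expected payoff from Hawk is −8q + 8(1−q); from Dove it is 8q − 6(1−q).
Setting these equal: −16q + 8 = 14q − 6, so q = 7/15.

7/15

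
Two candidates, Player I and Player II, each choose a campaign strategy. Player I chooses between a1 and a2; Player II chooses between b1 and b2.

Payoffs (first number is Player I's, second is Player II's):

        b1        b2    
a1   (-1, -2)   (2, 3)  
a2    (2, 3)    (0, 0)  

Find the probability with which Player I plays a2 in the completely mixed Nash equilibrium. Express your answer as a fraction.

5/8

Let x be the probability that Player I plays a1. In a completely mixed equilibrium, Player II must be indifferent between b1 and b2.
Player II's expected payoff from b1 is −2x + 3(1−x); from b2 it is 3x.
Setting these equal: −5x + 3 = 3x, so x = 3/8.
Therefore Player I plays a2 with probability 1 − 3/8 = 5/8.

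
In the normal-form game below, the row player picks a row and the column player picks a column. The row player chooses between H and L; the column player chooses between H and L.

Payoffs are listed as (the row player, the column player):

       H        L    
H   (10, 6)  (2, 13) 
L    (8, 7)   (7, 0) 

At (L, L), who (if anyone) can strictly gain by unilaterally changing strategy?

The row player at (L, L) earns 7; deviating to H yields 2 — not better.
The column player earns 0; deviating to H yields 7 — a strict improvement.
Only the column player has a strictly profitable deviation.

The column player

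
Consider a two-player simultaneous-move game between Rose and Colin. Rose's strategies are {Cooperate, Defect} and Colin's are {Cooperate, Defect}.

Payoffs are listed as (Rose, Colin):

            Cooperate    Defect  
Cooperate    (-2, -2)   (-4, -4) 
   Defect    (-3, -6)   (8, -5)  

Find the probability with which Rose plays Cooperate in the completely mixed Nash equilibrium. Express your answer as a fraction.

1/3

Let p be the probability that Rose plays Cooperate. In a completely mixed equilibrium, Colin must be indifferent between Cooperate and Defect.
Colin's expected payoff from Cooperate is −2p − 6(1−p); from Defect it is −4p − 5(1−p).
Setting these equal: 4p − 6 = p − 5, so p = 1/3.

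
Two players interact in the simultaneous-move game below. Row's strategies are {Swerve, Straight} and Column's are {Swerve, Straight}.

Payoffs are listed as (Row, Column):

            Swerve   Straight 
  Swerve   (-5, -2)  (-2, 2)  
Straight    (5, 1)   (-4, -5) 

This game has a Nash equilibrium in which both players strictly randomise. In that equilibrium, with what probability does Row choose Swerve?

Let p be the probability that Row plays Swerve. In a completely mixed equilibrium, Column must be indifferent between Swerve and Straight.
Column's expected payoff from Swerve is −2p + (1−p); from Straight it is 2p − 5(1−p).
Setting these equal: −3p + 1 = 7p − 5, so p = 3/5.

3/5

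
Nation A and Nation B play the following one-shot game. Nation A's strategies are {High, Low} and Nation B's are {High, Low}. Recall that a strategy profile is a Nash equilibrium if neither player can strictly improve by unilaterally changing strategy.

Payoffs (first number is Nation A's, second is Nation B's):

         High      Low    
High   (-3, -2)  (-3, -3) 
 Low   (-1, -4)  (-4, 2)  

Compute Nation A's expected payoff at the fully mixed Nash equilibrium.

First find q, the probability Nation B plays High, from Nation A's indifference between High and Low: −3q − 3(1−q) = −q − 4(1−q), giving q = 1/3.
Since Nation A is indifferent in equilibrium, Nation A's expected payoff equals the payoff from either row against (1/3, 2/3). Using High: −3(1/3) − 3(2/3) = -3.

-3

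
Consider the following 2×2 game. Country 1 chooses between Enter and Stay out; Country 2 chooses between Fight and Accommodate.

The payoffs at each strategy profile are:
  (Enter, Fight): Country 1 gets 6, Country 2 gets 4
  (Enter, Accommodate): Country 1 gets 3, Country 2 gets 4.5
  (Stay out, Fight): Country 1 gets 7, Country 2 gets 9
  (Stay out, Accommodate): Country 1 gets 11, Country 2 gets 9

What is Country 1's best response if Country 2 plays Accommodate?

Stay out

Against Accommodate, Country 1 earns 3 from Enter and 11 from Stay out.
So Stay out is the best response.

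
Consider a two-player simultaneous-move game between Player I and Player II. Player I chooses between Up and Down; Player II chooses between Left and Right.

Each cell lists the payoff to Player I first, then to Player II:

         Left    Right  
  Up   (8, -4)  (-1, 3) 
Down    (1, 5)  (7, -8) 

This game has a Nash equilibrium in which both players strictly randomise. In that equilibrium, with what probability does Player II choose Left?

Let y be the probability that Player II plays Left. In a completely mixed equilibrium, Player I must be indifferent between Up and Down.
Player I's expected payoff from Up is 8y − (1−y); from Down it is y + 7(1−y).
Setting these equal: 9y − 1 = −6y + 7, so y = 8/15.

8/15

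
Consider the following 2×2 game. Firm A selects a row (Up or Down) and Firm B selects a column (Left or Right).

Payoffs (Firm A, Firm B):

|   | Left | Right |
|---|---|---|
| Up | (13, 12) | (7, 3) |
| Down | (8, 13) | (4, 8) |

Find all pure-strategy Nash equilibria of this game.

(Up, Left): Firm A gets 13 ≥ 8 from Down, and Firm B gets 12 ≥ 3 from Right — Nash equilibrium.
(Up, Right): Firm B prefers Left (12 > 3) — not an equilibrium.
(Down, Left): Firm A prefers Up (13 > 8) — not an equilibrium.
(Down, Right): Firm A prefers Up (7 > 4); Firm B prefers Left (13 > 8) — not an equilibrium.

(Up, Left)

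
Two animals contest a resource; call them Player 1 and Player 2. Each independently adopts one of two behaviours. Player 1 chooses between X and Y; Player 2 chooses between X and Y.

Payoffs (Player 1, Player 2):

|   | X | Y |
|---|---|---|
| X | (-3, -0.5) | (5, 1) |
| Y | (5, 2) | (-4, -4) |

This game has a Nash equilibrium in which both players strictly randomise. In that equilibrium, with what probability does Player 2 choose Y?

Let q be the probability that Player 2 plays X. In a completely mixed equilibrium, Player 1 must be indifferent between X and Y.
Player 1's expected payoff from X is −3q + 5(1−q); from Y it is 5q − 4(1−q).
Setting these equal: −8q + 5 = 9q − 4, so q = 9/17.
Therefore Player 2 plays Y with probability 1 − 9/17 = 8/17.

8/17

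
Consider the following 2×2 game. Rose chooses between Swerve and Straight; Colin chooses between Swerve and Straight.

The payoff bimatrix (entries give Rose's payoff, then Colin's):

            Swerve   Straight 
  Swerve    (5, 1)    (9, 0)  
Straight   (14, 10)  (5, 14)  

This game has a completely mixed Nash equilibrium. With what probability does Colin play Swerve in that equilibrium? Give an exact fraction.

Let q be the probability that Colin plays Swerve. In a completely mixed equilibrium, Rose must be indifferent between Swerve and Straight.
Rose's expected payoff from Swerve is 5q + 9(1−q); from Straight it is 14q + 5(1−q).
Setting these equal: −4q + 9 = 9q + 5, so q = 4/13.

4/13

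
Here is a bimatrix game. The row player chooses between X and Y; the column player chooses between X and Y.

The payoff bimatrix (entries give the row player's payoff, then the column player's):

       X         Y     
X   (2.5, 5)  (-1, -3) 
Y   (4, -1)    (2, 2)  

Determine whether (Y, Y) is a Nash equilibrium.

Yes

At (Y, Y), the row player earns 2; switching to X would give -1, so the row player has no profitable deviation.
The column player earns 2; switching to X would give -1, so the column player has no profitable deviation.
Neither player can gain by a unilateral deviation, so this profile is a Nash equilibrium.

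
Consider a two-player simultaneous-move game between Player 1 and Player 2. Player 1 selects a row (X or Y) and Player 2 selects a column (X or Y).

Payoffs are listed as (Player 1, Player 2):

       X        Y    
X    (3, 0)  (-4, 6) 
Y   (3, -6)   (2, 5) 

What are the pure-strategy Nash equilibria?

(Y, Y)

(X, X): Player 2 prefers Y (6 > 0) — not an equilibrium.
(X, Y): Player 1 prefers Y (2 > -4) — not an equilibrium.
(Y, X): Player 2 prefers Y (5 > -6) — not an equilibrium.
(Y, Y): Player 1 gets 2 ≥ -4 from X, and Player 2 gets 5 ≥ -6 from X — Nash equilibrium.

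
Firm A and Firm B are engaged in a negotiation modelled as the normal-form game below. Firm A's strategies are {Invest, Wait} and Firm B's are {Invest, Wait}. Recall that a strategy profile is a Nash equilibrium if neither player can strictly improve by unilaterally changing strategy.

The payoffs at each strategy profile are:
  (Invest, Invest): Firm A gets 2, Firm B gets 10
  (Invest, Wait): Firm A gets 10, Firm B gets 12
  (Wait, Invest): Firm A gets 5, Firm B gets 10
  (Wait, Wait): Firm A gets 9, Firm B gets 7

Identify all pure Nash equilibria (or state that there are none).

(Invest, Wait) and (Wait, Invest)

(Invest, Invest): Firm A prefers Wait (5 > 2); Firm B prefers Wait (12 > 10) — not an equilibrium.
(Invest, Wait): Firm A gets 10 ≥ 9 from Wait, and Firm B gets 12 ≥ 10 from Invest — Nash equilibrium.
(Wait, Invest): Firm A gets 5 ≥ 2 from Invest, and Firm B gets 10 ≥ 7 from Wait — Nash equilibrium.
(Wait, Wait): Firm A prefers Invest (10 > 9); Firm B prefers Invest (10 > 7) — not an equilibrium.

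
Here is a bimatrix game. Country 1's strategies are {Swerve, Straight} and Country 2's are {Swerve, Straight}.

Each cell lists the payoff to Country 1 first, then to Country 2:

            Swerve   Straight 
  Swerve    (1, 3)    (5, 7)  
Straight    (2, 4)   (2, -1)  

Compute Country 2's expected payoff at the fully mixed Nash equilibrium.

31/9

First find x, the probability Country 1 plays Swerve, from Country 2's indifference between Swerve and Straight: 3x + 4(1−x) = 7x − (1−x), giving x = 5/9.
Since Country 2 is indifferent in equilibrium, Country 2's expected payoff equals the payoff from either column against (5/9, 4/9). Using Swerve: 3(5/9) + 4(4/9) = 31/9.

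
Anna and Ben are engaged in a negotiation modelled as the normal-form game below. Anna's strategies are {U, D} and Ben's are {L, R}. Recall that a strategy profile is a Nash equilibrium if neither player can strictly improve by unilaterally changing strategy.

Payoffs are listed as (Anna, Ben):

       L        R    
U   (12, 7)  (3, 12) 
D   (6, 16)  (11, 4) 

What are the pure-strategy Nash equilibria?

(U, L): Ben prefers R (12 > 7) — not an equilibrium.
(U, R): Anna prefers D (11 > 3) — not an equilibrium.
(D, L): Anna prefers U (12 > 6) — not an equilibrium.
(D, R): Ben prefers L (16 > 4) — not an equilibrium.

none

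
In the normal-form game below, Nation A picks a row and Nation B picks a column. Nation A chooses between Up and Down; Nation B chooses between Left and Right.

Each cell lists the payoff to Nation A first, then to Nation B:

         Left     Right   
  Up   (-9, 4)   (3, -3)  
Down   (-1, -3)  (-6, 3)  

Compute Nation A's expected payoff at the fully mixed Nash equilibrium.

First find y, the probability Nation B plays Left, from Nation A's indifference between Up and Down: −9y + 3(1−y) = −y − 6(1−y), giving y = 9/17.
Since Nation A is indifferent in equilibrium, Nation A's expected payoff equals the payoff from either row against (9/17, 8/17). Using Up: −9(9/17) + 3(8/17) = -57/17.

-57/17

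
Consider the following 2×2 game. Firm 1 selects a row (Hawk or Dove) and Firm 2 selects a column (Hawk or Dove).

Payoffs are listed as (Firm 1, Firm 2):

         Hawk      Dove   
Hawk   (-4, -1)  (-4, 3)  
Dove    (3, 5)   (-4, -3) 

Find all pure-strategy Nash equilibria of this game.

(Hawk, Hawk): Firm 1 prefers Dove (3 > -4); Firm 2 prefers Dove (3 > -1) — not an equilibrium.
(Hawk, Dove): Firm 1 gets -4 ≥ -4 from Dove, and Firm 2 gets 3 ≥ -1 from Hawk — Nash equilibrium.
(Dove, Hawk): Firm 1 gets 3 ≥ -4 from Hawk, and Firm 2 gets 5 ≥ -3 from Dove — Nash equilibrium.
(Dove, Dove): Firm 2 prefers Hawk (5 > -3) — not an equilibrium.

(Hawk, Dove) and (Dove, Hawk)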